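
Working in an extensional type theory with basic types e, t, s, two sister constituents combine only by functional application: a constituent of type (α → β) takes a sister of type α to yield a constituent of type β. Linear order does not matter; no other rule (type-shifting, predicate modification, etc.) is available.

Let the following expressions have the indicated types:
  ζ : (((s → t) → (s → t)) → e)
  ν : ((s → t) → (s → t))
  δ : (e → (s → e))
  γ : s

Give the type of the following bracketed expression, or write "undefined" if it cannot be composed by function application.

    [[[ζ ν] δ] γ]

[ζ ν]: functor ζ : (((s → t) → (s → t)) → e), argument ν : ((s → t) → (s → t)); result e.
[[ζ ν] δ]: functor δ : (e → (s → e)), argument [ζ ν] : e; result (s → e).
[[[ζ ν] δ] γ]: functor [[ζ ν] δ] : (s → e), argument γ : s; result e.

e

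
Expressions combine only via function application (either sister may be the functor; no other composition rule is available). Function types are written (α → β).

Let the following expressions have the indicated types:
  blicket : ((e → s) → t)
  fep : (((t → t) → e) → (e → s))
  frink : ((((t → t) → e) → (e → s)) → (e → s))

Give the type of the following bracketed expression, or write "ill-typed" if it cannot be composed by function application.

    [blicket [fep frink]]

[fep frink]: ((((t → t) → e) → (e → s)) → (e → s)) applied to (((t → t) → e) → (e → s)) yields (e → s).
[blicket [fep frink]]: ((e → s) → t) applied to (e → s) yields t.

t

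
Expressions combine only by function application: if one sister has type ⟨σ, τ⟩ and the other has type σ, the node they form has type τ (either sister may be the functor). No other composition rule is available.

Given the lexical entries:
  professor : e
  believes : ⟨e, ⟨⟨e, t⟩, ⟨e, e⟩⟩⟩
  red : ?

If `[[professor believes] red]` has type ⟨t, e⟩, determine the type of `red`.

[[professor believes] red] must have type ⟨t, e⟩. The sister [professor believes] has type ⟨⟨e, t⟩, ⟨e, e⟩⟩; that is not a function onto ⟨t, e⟩, so red must be the functor, of type ⟨⟨⟨e, t⟩, ⟨e, e⟩⟩, ⟨t, e⟩⟩.

⟨⟨⟨e, t⟩, ⟨e, e⟩⟩, ⟨t, e⟩⟩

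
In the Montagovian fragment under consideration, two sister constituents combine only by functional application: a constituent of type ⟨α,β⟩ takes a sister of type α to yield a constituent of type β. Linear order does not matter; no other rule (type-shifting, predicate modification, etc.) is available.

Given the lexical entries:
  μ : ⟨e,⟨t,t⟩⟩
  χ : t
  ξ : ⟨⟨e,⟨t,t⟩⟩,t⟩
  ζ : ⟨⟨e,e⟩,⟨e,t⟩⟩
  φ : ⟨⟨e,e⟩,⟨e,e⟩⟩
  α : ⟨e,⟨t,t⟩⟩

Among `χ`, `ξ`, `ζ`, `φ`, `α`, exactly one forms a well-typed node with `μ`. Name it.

ξ

χ : t — does not combine with μ.
ξ — combines: ξ : ⟨⟨e,⟨t,t⟩⟩,t⟩ takes μ : ⟨e,⟨t,t⟩⟩ as argument, giving t.
ζ : ⟨⟨e,e⟩,⟨e,t⟩⟩ — does not combine with μ.
φ : ⟨⟨e,e⟩,⟨e,e⟩⟩ — does not combine with μ.
α : ⟨e,⟨t,t⟩⟩ — does not combine with μ.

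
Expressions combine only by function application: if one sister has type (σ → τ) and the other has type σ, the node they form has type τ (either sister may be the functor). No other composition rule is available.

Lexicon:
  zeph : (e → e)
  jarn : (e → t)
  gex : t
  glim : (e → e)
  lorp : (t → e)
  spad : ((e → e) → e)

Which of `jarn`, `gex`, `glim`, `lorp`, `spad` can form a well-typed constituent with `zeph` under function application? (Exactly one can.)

spad

jarn : (e → t) — neither side's domain matches the other.
gex : t — neither side's domain matches the other.
glim : (e → e) — neither side's domain matches the other.
lorp : (t → e) — neither side's domain matches the other.
spad — combines: spad : ((e → e) → e) takes zeph : (e → e) as argument, giving e.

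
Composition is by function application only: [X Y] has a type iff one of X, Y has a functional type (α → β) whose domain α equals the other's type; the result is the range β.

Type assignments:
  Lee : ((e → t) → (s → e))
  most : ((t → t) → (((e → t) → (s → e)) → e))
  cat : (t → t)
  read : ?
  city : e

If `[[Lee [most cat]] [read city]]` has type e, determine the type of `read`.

[[Lee [most cat]] [read city]] is required to be e. [Lee [most cat]] : e cannot yield e as functor, so [read city] : (e → e).
[read city] is required to be (e → e). city : e cannot yield (e → e) as functor, so read : (e → (e → e)).

(e → (e → e))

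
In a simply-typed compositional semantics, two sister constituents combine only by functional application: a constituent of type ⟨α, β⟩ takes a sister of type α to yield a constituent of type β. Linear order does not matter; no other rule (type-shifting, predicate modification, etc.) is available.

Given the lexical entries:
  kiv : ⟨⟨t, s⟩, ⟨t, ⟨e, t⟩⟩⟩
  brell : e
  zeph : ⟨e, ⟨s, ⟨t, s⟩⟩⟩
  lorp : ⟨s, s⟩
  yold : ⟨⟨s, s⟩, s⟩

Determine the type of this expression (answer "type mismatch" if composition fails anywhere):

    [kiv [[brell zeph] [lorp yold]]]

At [brell zeph], zeph : ⟨e, ⟨s, ⟨t, s⟩⟩⟩ takes brell : e, giving ⟨s, ⟨t, s⟩⟩.
At [lorp yold], yold : ⟨⟨s, s⟩, s⟩ takes lorp : ⟨s, s⟩, giving s.
At [[brell zeph] [lorp yold]], [brell zeph] : ⟨s, ⟨t, s⟩⟩ takes [lorp yold] : s, giving ⟨t, s⟩.
At [kiv [[brell zeph] [lorp yold]]], kiv : ⟨⟨t, s⟩, ⟨t, ⟨e, t⟩⟩⟩ takes [[brell zeph] [lorp yold]] : ⟨t, s⟩, giving ⟨t, ⟨e, t⟩⟩.

⟨t, ⟨e, t⟩⟩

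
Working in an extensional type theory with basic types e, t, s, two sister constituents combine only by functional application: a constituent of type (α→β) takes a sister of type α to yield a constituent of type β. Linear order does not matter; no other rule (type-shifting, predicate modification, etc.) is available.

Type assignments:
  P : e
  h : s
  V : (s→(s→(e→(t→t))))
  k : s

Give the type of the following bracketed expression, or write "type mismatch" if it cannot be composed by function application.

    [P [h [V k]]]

(t→t)

[V k]: V is (s→(s→(e→(t→t)))), k is s; result (s→(e→(t→t))).
[h [V k]]: [V k] is (s→(e→(t→t))), h is s; result (e→(t→t)).
[P [h [V k]]]: [h [V k]] is (e→(t→t)), P is e; result (t→t).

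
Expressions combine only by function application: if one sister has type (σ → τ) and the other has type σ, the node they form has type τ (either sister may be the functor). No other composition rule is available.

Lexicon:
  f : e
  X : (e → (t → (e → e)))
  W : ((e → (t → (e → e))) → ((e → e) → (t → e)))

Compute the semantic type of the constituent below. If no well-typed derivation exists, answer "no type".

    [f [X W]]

no type

[X W]: W is ((e → (t → (e → e))) → ((e → e) → (t → e))), X is (e → (t → (e → e))); result ((e → e) → (t → e)).
[f [X W]]: e with ((e → e) → (t → e)) — neither is a function whose domain matches the other; composition fails here.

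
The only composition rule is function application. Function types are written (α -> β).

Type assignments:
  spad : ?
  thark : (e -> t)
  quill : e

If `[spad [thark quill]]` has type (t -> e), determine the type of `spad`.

[spad [thark quill]] is required to be (t -> e). [thark quill] : t cannot yield (t -> e) as functor, so spad : (t -> (t -> e)).

(t -> (t -> e))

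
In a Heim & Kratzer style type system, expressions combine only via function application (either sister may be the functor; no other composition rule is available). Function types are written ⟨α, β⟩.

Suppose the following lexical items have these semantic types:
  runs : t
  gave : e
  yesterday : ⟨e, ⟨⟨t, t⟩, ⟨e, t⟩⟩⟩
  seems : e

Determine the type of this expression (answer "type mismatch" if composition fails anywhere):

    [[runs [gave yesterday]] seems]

type mismatch

[gave yesterday]: ⟨e, ⟨⟨t, t⟩, ⟨e, t⟩⟩⟩ applied to e yields ⟨⟨t, t⟩, ⟨e, t⟩⟩.
[runs [gave yesterday]]: t and ⟨⟨t, t⟩, ⟨e, t⟩⟩ cannot combine by function application — type clash.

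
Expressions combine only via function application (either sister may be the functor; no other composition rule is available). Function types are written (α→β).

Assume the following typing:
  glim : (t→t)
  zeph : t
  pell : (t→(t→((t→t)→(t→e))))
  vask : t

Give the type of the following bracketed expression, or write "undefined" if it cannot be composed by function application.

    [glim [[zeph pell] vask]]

(t→e)

[zeph pell]: functor pell : (t→(t→((t→t)→(t→e)))), argument zeph : t; result (t→((t→t)→(t→e))).
[[zeph pell] vask]: functor [zeph pell] : (t→((t→t)→(t→e))), argument vask : t; result ((t→t)→(t→e)).
[glim [[zeph pell] vask]]: functor [[zeph pell] vask] : ((t→t)→(t→e)), argument glim : (t→t); result (t→e).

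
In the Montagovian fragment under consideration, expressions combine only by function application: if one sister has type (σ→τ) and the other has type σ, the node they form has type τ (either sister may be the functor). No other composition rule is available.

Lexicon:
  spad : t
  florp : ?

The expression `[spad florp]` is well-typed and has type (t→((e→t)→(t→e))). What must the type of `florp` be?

(t→(t→((e→t)→(t→e))))

For [spad florp] to have type (t→((e→t)→(t→e))) with spad of type t, florp must be the function: florp : (t→(t→((e→t)→(t→e)))).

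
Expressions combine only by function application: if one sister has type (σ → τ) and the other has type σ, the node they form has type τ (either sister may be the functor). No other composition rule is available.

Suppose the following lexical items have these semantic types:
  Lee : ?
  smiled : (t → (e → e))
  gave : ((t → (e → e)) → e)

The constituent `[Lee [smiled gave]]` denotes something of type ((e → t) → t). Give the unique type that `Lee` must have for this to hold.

(e → ((e → t) → t))

[Lee [smiled gave]] is required to be ((e → t) → t). [smiled gave] : e cannot yield ((e → t) → t) as functor, so Lee : (e → ((e → t) → t)).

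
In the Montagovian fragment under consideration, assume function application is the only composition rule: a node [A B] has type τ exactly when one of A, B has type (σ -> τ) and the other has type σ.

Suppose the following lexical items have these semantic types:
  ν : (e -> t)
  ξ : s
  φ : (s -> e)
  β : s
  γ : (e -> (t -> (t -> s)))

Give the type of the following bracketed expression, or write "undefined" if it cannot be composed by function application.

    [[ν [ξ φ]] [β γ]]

undefined

[ξ φ]: functor φ : (s -> e), argument ξ : s; result e.
[ν [ξ φ]]: functor ν : (e -> t), argument [ξ φ] : e; result t.
At [β γ]: neither s nor (e -> (t -> (t -> s))) can take the other as argument; the node is ill-typed.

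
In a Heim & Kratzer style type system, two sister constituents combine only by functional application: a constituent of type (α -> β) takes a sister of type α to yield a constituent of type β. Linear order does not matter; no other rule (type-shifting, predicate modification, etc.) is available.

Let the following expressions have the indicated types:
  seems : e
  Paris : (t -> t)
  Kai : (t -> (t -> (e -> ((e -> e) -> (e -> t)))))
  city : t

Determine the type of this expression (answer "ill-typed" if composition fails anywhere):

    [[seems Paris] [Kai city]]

[seems Paris]: e and (t -> t) cannot combine by function application — type clash.

ill-typed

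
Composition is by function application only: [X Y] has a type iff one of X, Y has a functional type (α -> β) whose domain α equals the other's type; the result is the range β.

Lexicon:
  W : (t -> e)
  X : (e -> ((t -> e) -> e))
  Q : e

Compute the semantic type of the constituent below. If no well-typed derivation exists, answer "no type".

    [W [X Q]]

At [X Q], X : (e -> ((t -> e) -> e)) takes Q : e, giving ((t -> e) -> e).
At [W [X Q]], [X Q] : ((t -> e) -> e) takes W : (t -> e), giving e.

e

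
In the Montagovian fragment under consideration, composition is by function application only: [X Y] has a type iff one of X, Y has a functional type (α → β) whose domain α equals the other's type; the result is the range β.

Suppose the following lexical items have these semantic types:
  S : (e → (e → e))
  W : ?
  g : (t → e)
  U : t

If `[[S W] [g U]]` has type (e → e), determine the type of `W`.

For [[S W] [g U]] to have type (e → e) with [g U] of type e, [S W] must be the function: [S W] : (e → (e → e)).
For [S W] to have type (e → (e → e)) with S of type (e → (e → e)), W must be the function: W : ((e → (e → e)) → (e → (e → e))).

((e → (e → e)) → (e → (e → e)))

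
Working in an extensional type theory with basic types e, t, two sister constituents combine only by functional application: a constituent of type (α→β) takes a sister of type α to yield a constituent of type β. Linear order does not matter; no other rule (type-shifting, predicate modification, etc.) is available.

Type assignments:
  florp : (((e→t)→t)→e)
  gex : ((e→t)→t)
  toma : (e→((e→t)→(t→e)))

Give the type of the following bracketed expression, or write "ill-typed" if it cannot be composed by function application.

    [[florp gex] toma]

((e→t)→(t→e))

At [florp gex], florp : (((e→t)→t)→e) takes gex : ((e→t)→t), giving e.
At [[florp gex] toma], toma : (e→((e→t)→(t→e))) takes [florp gex] : e, giving ((e→t)→(t→e)).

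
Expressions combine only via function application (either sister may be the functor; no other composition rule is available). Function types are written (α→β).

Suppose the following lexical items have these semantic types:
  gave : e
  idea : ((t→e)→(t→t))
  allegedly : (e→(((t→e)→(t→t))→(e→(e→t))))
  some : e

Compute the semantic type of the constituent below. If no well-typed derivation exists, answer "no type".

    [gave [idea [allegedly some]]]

At [allegedly some], allegedly : (e→(((t→e)→(t→t))→(e→(e→t)))) takes some : e, giving (((t→e)→(t→t))→(e→(e→t))).
At [idea [allegedly some]], [allegedly some] : (((t→e)→(t→t))→(e→(e→t))) takes idea : ((t→e)→(t→t)), giving (e→(e→t)).
At [gave [idea [allegedly some]]], [idea [allegedly some]] : (e→(e→t)) takes gave : e, giving (e→t).

(e→t)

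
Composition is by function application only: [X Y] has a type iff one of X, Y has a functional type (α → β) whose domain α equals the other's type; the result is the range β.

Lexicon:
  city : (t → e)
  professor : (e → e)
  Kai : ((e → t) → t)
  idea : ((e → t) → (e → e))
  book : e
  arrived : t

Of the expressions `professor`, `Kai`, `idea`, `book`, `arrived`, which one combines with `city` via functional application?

professor : (e → e) — city needs t; professor needs e; neither fits.
Kai : ((e → t) → t) — city needs t; Kai needs (e → t); neither fits.
idea : ((e → t) → (e → e)) — city needs t; idea needs (e → t); neither fits.
book : e — city needs t; book needs nothing (atomic); neither fits.
arrived — combines: city : (t → e) takes arrived : t as argument, giving e.

arrived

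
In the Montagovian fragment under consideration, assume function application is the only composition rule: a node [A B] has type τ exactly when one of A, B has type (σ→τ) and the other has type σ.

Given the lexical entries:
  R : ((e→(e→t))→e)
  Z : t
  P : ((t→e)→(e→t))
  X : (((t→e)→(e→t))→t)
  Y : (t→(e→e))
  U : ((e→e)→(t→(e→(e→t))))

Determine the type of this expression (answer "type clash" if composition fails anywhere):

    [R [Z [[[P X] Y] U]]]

[P X]: X is (((t→e)→(e→t))→t), P is ((t→e)→(e→t)); result t.
[[P X] Y]: Y is (t→(e→e)), [P X] is t; result (e→e).
[[[P X] Y] U]: U is ((e→e)→(t→(e→(e→t)))), [[P X] Y] is (e→e); result (t→(e→(e→t))).
[Z [[[P X] Y] U]]: [[[P X] Y] U] is (t→(e→(e→t))), Z is t; result (e→(e→t)).
[R [Z [[[P X] Y] U]]]: R is ((e→(e→t))→e), [Z [[[P X] Y] U]] is (e→(e→t)); result e.

e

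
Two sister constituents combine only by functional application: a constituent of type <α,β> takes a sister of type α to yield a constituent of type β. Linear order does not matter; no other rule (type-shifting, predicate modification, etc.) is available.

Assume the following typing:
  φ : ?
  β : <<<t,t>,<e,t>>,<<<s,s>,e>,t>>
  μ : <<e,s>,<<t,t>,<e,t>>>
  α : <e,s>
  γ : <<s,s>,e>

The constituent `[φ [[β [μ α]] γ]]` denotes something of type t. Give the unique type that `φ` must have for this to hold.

<t,t>

[φ [[β [μ α]] γ]] is required to be t. [[β [μ α]] γ] : t cannot yield t as functor, so φ : <t,t>.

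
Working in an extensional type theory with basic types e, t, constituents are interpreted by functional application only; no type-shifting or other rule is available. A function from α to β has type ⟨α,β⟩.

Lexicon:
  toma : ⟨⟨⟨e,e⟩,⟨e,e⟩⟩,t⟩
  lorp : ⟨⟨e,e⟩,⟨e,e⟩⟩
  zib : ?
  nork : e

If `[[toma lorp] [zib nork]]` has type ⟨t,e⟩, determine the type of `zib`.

At [[toma lorp] [zib nork]] (required: ⟨t,e⟩): [toma lorp] is t, which is not a function with range ⟨t,e⟩; hence [zib nork] is the functor — type ⟨t,⟨t,e⟩⟩.
At [zib nork] (required: ⟨t,⟨t,e⟩⟩): nork is e, which is not a function with range ⟨t,⟨t,e⟩⟩; hence zib is the functor — type ⟨e,⟨t,⟨t,e⟩⟩⟩.

⟨e,⟨t,⟨t,e⟩⟩⟩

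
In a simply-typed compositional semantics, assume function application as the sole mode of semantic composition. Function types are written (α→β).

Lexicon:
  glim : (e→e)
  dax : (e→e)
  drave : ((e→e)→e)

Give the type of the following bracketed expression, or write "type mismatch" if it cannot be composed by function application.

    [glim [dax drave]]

e

[dax drave] — drave of type ((e→e)→e) combines with dax of type (e→e): type e.
[glim [dax drave]] — glim of type (e→e) combines with [dax drave] of type e: type e.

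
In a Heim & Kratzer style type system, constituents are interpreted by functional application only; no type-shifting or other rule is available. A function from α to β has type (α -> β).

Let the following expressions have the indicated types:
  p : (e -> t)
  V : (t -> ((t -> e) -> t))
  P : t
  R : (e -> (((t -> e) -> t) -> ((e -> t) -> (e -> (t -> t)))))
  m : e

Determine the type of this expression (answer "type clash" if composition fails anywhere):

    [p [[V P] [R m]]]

(e -> (t -> t))

[V P]: V is (t -> ((t -> e) -> t)), P is t; result ((t -> e) -> t).
[R m]: R is (e -> (((t -> e) -> t) -> ((e -> t) -> (e -> (t -> t))))), m is e; result (((t -> e) -> t) -> ((e -> t) -> (e -> (t -> t)))).
[[V P] [R m]]: [R m] is (((t -> e) -> t) -> ((e -> t) -> (e -> (t -> t)))), [V P] is ((t -> e) -> t); result ((e -> t) -> (e -> (t -> t))).
[p [[V P] [R m]]]: [[V P] [R m]] is ((e -> t) -> (e -> (t -> t))), p is (e -> t); result (e -> (t -> t)).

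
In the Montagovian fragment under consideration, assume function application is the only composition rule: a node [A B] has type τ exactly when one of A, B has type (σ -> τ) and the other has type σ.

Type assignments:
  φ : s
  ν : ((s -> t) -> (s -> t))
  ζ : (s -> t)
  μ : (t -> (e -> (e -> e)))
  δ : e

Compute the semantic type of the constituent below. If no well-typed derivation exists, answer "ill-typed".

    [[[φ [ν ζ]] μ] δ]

(e -> e)

[ν ζ]: functor ν : ((s -> t) -> (s -> t)), argument ζ : (s -> t); result (s -> t).
[φ [ν ζ]]: functor [ν ζ] : (s -> t), argument φ : s; result t.
[[φ [ν ζ]] μ]: functor μ : (t -> (e -> (e -> e))), argument [φ [ν ζ]] : t; result (e -> (e -> e)).
[[[φ [ν ζ]] μ] δ]: functor [[φ [ν ζ]] μ] : (e -> (e -> e)), argument δ : e; result (e -> e).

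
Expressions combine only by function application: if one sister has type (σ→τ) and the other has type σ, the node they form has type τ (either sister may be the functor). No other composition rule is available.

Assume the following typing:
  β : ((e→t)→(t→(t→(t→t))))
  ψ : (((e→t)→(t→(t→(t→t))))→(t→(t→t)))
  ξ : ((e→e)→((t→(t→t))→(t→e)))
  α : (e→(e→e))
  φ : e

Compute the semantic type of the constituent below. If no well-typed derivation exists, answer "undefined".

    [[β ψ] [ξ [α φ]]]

(t→e)

[β ψ]: ψ is (((e→t)→(t→(t→(t→t))))→(t→(t→t))), β is ((e→t)→(t→(t→(t→t)))); result (t→(t→t)).
[α φ]: α is (e→(e→e)), φ is e; result (e→e).
[ξ [α φ]]: ξ is ((e→e)→((t→(t→t))→(t→e))), [α φ] is (e→e); result ((t→(t→t))→(t→e)).
[[β ψ] [ξ [α φ]]]: [ξ [α φ]] is ((t→(t→t))→(t→e)), [β ψ] is (t→(t→t)); result (t→e).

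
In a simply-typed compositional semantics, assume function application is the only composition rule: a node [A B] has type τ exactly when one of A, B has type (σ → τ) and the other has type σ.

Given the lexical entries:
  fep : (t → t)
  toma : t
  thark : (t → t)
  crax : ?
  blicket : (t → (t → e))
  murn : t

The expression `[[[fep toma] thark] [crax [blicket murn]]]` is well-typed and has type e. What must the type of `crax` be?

[[[fep toma] thark] [crax [blicket murn]]] is required to be e. [[fep toma] thark] : t cannot yield e as functor, so [crax [blicket murn]] : (t → e).
[crax [blicket murn]] is required to be (t → e). [blicket murn] : (t → e) cannot yield (t → e) as functor, so crax : ((t → e) → (t → e)).

((t → e) → (t → e))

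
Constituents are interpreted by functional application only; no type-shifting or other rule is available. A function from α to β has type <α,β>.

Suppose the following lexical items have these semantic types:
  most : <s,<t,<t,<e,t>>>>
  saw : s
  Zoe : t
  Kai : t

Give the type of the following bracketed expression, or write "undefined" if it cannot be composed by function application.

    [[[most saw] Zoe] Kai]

<e,t>

At [most saw], most : <s,<t,<t,<e,t>>>> takes saw : s, giving <t,<t,<e,t>>>.
At [[most saw] Zoe], [most saw] : <t,<t,<e,t>>> takes Zoe : t, giving <t,<e,t>>.
At [[[most saw] Zoe] Kai], [[most saw] Zoe] : <t,<e,t>> takes Kai : t, giving <e,t>.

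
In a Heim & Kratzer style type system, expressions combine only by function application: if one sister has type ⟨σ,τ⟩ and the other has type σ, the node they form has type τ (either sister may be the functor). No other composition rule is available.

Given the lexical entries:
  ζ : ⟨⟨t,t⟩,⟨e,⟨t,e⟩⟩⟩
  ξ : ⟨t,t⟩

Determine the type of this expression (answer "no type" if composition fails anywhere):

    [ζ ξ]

[ζ ξ]: ζ is ⟨⟨t,t⟩,⟨e,⟨t,e⟩⟩⟩, ξ is ⟨t,t⟩; result ⟨e,⟨t,e⟩⟩.

⟨e,⟨t,e⟩⟩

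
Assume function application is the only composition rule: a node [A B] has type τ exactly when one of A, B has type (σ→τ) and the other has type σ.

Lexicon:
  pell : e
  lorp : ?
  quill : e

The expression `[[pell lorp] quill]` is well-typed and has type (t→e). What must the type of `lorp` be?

At [[pell lorp] quill] (required: (t→e)): quill is e, which is not a function with range (t→e); hence [pell lorp] is the functor — type (e→(t→e)).
At [pell lorp] (required: (e→(t→e))): pell is e, which is not a function with range (e→(t→e)); hence lorp is the functor — type (e→(e→(t→e))).

(e→(e→(t→e)))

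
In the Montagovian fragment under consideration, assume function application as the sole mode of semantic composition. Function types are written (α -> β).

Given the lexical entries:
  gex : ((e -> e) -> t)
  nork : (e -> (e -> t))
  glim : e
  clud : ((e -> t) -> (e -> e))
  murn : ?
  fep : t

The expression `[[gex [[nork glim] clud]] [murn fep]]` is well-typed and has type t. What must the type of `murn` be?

[[gex [[nork glim] clud]] [murn fep]] is required to be t. [gex [[nork glim] clud]] : t cannot yield t as functor, so [murn fep] : (t -> t).
[murn fep] is required to be (t -> t). fep : t cannot yield (t -> t) as functor, so murn : (t -> (t -> t)).

(t -> (t -> t))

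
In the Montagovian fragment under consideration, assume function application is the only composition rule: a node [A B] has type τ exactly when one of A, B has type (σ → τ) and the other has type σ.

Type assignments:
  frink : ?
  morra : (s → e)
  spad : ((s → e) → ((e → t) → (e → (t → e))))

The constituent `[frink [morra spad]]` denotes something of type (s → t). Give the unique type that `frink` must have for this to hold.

At [frink [morra spad]] (required: (s → t)): [morra spad] is ((e → t) → (e → (t → e))), which is not a function with range (s → t); hence frink is the functor — type (((e → t) → (e → (t → e))) → (s → t)).

(((e → t) → (e → (t → e))) → (s → t))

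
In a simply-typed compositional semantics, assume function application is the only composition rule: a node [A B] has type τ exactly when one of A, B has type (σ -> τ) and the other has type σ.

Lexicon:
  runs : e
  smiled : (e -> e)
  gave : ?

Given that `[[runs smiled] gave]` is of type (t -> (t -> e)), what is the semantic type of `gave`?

(e -> (t -> (t -> e)))

[[runs smiled] gave] is required to be (t -> (t -> e)). [runs smiled] : e cannot yield (t -> (t -> e)) as functor, so gave : (e -> (t -> (t -> e))).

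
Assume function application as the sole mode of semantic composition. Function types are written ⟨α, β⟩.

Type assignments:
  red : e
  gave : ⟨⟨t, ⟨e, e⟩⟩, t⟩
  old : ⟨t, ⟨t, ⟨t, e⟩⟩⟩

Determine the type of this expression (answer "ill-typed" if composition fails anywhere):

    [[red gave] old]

[red gave]: e and ⟨⟨t, ⟨e, e⟩⟩, t⟩ cannot combine by function application — type clash.

ill-typed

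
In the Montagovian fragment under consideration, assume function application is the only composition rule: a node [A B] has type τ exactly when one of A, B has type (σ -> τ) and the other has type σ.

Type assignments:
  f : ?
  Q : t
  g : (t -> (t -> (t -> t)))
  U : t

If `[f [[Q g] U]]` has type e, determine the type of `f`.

((t -> t) -> e)

For [f [[Q g] U]] to have type e with [[Q g] U] of type (t -> t), f must be the function: f : ((t -> t) -> e).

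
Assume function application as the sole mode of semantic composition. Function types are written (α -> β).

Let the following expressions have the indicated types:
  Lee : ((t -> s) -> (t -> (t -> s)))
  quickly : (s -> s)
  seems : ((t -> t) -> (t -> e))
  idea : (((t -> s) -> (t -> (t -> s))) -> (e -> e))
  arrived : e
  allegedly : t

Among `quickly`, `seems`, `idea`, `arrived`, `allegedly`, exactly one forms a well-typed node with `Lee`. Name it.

idea

quickly : (s -> s) — no; Lee wants (t -> s), and quickly wants s.
seems : ((t -> t) -> (t -> e)) — no; Lee wants (t -> s), and seems wants (t -> t).
idea — combines: idea : (((t -> s) -> (t -> (t -> s))) -> (e -> e)) takes Lee : ((t -> s) -> (t -> (t -> s))) as argument, giving (e -> e).
arrived : e — no; Lee wants (t -> s), and arrived wants nothing (atomic).
allegedly : t — no; Lee wants (t -> s), and allegedly wants nothing (atomic).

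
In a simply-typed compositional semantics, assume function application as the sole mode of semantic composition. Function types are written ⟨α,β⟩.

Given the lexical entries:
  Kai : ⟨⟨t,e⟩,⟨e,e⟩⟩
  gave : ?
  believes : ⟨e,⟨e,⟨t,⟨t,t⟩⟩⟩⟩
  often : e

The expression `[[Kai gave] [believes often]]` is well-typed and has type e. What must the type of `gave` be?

⟨⟨⟨t,e⟩,⟨e,e⟩⟩,⟨⟨e,⟨t,⟨t,t⟩⟩⟩,e⟩⟩

[[Kai gave] [believes often]] is required to be e. [believes often] : ⟨e,⟨t,⟨t,t⟩⟩⟩ cannot yield e as functor, so [Kai gave] : ⟨⟨e,⟨t,⟨t,t⟩⟩⟩,e⟩.
[Kai gave] is required to be ⟨⟨e,⟨t,⟨t,t⟩⟩⟩,e⟩. Kai : ⟨⟨t,e⟩,⟨e,e⟩⟩ cannot yield ⟨⟨e,⟨t,⟨t,t⟩⟩⟩,e⟩ as functor, so gave : ⟨⟨⟨t,e⟩,⟨e,e⟩⟩,⟨⟨e,⟨t,⟨t,t⟩⟩⟩,e⟩⟩.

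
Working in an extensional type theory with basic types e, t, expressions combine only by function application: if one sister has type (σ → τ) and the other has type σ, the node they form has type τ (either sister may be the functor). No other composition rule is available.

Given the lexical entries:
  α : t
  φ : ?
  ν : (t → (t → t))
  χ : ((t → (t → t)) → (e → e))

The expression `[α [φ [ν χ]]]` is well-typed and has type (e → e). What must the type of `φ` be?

[α [φ [ν χ]]] is required to be (e → e). α : t cannot yield (e → e) as functor, so [φ [ν χ]] : (t → (e → e)).
[φ [ν χ]] is required to be (t → (e → e)). [ν χ] : (e → e) cannot yield (t → (e → e)) as functor, so φ : ((e → e) → (t → (e → e))).

((e → e) → (t → (e → e)))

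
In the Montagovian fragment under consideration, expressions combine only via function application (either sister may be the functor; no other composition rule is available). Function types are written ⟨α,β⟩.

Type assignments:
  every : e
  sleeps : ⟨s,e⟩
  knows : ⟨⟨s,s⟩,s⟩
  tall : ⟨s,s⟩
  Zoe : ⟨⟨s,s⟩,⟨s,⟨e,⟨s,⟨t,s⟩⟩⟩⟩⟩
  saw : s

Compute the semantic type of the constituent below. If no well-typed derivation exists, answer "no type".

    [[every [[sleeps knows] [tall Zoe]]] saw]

[sleeps knows]: ⟨s,e⟩ with ⟨⟨s,s⟩,s⟩ — neither is a function whose domain matches the other; composition fails here.

no type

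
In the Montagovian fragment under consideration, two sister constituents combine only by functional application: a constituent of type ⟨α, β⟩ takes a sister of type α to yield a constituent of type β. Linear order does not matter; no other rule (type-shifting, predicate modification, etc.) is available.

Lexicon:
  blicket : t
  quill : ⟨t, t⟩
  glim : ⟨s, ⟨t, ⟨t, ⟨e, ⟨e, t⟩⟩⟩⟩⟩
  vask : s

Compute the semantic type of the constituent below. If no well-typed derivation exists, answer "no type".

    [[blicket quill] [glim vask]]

⟨t, ⟨e, ⟨e, t⟩⟩⟩

[blicket quill]: quill is ⟨t, t⟩, blicket is t; result t.
[glim vask]: glim is ⟨s, ⟨t, ⟨t, ⟨e, ⟨e, t⟩⟩⟩⟩⟩, vask is s; result ⟨t, ⟨t, ⟨e, ⟨e, t⟩⟩⟩⟩.
[[blicket quill] [glim vask]]: [glim vask] is ⟨t, ⟨t, ⟨e, ⟨e, t⟩⟩⟩⟩, [blicket quill] is t; result ⟨t, ⟨e, ⟨e, t⟩⟩⟩.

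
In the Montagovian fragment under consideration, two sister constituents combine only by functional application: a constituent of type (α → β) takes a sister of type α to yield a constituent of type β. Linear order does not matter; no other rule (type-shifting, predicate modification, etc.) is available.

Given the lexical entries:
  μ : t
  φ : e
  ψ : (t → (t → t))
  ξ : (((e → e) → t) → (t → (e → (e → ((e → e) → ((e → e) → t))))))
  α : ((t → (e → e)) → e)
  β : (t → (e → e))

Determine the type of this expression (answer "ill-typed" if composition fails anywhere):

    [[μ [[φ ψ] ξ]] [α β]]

ill-typed

[φ ψ]: e with (t → (t → t)) — neither is a function whose domain matches the other; composition fails here.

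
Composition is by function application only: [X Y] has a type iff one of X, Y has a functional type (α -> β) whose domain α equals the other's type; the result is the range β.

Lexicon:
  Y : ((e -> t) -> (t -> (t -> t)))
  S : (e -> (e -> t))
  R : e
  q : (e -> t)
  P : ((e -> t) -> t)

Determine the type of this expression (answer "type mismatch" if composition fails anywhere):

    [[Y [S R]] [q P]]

[S R]: functor S : (e -> (e -> t)), argument R : e; result (e -> t).
[Y [S R]]: functor Y : ((e -> t) -> (t -> (t -> t))), argument [S R] : (e -> t); result (t -> (t -> t)).
[q P]: functor P : ((e -> t) -> t), argument q : (e -> t); result t.
[[Y [S R]] [q P]]: functor [Y [S R]] : (t -> (t -> t)), argument [q P] : t; result (t -> t).

(t -> t)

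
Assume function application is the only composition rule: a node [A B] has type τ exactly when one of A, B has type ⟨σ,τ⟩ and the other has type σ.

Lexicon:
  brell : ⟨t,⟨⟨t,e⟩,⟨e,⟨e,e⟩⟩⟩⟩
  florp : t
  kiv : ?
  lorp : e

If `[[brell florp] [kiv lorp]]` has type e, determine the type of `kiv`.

⟨e,⟨⟨⟨t,e⟩,⟨e,⟨e,e⟩⟩⟩,e⟩⟩

For [[brell florp] [kiv lorp]] to have type e with [brell florp] of type ⟨⟨t,e⟩,⟨e,⟨e,e⟩⟩⟩, [kiv lorp] must be the function: [kiv lorp] : ⟨⟨⟨t,e⟩,⟨e,⟨e,e⟩⟩⟩,e⟩.
For [kiv lorp] to have type ⟨⟨⟨t,e⟩,⟨e,⟨e,e⟩⟩⟩,e⟩ with lorp of type e, kiv must be the function: kiv : ⟨e,⟨⟨⟨t,e⟩,⟨e,⟨e,e⟩⟩⟩,e⟩⟩.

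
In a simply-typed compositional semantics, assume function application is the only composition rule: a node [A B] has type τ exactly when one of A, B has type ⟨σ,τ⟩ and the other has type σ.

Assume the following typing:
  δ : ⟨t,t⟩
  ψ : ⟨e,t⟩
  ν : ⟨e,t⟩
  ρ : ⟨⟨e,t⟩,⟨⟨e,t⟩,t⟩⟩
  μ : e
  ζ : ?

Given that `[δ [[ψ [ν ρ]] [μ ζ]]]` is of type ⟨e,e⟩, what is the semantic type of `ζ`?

[δ [[ψ [ν ρ]] [μ ζ]]] must have type ⟨e,e⟩. The sister δ has type ⟨t,t⟩; that is not a function onto ⟨e,e⟩, so [[ψ [ν ρ]] [μ ζ]] must be the functor, of type ⟨⟨t,t⟩,⟨e,e⟩⟩.
[[ψ [ν ρ]] [μ ζ]] must have type ⟨⟨t,t⟩,⟨e,e⟩⟩. The sister [ψ [ν ρ]] has type t; that is not a function onto ⟨⟨t,t⟩,⟨e,e⟩⟩, so [μ ζ] must be the functor, of type ⟨t,⟨⟨t,t⟩,⟨e,e⟩⟩⟩.
[μ ζ] must have type ⟨t,⟨⟨t,t⟩,⟨e,e⟩⟩⟩. The sister μ has type e; that is not a function onto ⟨t,⟨⟨t,t⟩,⟨e,e⟩⟩⟩, so ζ must be the functor, of type ⟨e,⟨t,⟨⟨t,t⟩,⟨e,e⟩⟩⟩⟩.

⟨e,⟨t,⟨⟨t,t⟩,⟨e,e⟩⟩⟩⟩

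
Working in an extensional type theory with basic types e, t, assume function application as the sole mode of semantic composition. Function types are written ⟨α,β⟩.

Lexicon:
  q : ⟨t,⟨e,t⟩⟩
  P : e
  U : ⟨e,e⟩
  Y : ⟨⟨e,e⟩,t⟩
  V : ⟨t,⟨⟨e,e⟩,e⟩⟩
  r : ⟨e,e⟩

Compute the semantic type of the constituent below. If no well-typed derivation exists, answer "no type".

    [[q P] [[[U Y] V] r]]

[q P]: ⟨t,⟨e,t⟩⟩ and e cannot combine by function application — type clash.

no type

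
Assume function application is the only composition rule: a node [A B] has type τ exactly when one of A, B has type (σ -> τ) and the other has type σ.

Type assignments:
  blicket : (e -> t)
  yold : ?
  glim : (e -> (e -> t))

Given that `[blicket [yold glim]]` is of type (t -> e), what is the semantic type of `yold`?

[blicket [yold glim]] must have type (t -> e). The sister blicket has type (e -> t); that is not a function onto (t -> e), so [yold glim] must be the functor, of type ((e -> t) -> (t -> e)).
[yold glim] must have type ((e -> t) -> (t -> e)). The sister glim has type (e -> (e -> t)); that is not a function onto ((e -> t) -> (t -> e)), so yold must be the functor, of type ((e -> (e -> t)) -> ((e -> t) -> (t -> e))).

((e -> (e -> t)) -> ((e -> t) -> (t -> e)))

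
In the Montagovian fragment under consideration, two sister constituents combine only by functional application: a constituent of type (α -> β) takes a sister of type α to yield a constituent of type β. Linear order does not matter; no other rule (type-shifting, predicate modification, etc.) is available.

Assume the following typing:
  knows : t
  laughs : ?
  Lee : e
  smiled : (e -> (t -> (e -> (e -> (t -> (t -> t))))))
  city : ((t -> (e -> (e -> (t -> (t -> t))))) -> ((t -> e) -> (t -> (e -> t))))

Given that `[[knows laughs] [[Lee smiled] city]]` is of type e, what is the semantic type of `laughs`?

(t -> (((t -> e) -> (t -> (e -> t))) -> e))

For [[knows laughs] [[Lee smiled] city]] to have type e with [[Lee smiled] city] of type ((t -> e) -> (t -> (e -> t))), [knows laughs] must be the function: [knows laughs] : (((t -> e) -> (t -> (e -> t))) -> e).
For [knows laughs] to have type (((t -> e) -> (t -> (e -> t))) -> e) with knows of type t, laughs must be the function: laughs : (t -> (((t -> e) -> (t -> (e -> t))) -> e)).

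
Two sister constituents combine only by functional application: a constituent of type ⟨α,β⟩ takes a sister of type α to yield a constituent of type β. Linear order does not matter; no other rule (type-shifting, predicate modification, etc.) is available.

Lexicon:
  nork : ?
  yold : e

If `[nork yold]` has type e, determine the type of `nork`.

For [nork yold] to have type e with yold of type e, nork must be the function: nork : ⟨e,e⟩.

⟨e,e⟩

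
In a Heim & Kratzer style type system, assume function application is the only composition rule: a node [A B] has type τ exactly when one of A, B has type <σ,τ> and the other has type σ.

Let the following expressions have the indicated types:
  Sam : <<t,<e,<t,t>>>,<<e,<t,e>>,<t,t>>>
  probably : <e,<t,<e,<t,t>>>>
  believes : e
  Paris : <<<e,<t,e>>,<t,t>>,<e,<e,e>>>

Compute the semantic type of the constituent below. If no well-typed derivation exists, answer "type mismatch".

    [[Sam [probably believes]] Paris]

[probably believes] — probably of type <e,<t,<e,<t,t>>>> combines with believes of type e: type <t,<e,<t,t>>>.
[Sam [probably believes]] — Sam of type <<t,<e,<t,t>>>,<<e,<t,e>>,<t,t>>> combines with [probably believes] of type <t,<e,<t,t>>>: type <<e,<t,e>>,<t,t>>.
[[Sam [probably believes]] Paris] — Paris of type <<<e,<t,e>>,<t,t>>,<e,<e,e>>> combines with [Sam [probably believes]] of type <<e,<t,e>>,<t,t>>: type <e,<e,e>>.

<e,<e,e>>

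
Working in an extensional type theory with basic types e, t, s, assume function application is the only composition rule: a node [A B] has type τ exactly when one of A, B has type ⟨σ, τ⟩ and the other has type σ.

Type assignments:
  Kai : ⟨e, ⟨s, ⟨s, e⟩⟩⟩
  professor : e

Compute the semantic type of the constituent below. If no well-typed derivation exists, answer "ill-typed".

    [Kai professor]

At [Kai professor], Kai : ⟨e, ⟨s, ⟨s, e⟩⟩⟩ takes professor : e, giving ⟨s, ⟨s, e⟩⟩.

⟨s, ⟨s, e⟩⟩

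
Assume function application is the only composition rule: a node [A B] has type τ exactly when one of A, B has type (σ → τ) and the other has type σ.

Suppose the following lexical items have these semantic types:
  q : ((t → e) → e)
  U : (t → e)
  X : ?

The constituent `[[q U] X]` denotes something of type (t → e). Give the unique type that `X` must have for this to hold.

For [[q U] X] to have type (t → e) with [q U] of type e, X must be the function: X : (e → (t → e)).

(e → (t → e))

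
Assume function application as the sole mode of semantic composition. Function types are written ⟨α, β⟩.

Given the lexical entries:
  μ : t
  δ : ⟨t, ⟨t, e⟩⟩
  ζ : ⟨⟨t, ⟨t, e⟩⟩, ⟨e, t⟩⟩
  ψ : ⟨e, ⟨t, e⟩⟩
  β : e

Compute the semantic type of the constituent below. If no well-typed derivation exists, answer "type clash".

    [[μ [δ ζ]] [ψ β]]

type clash

[δ ζ] — ζ of type ⟨⟨t, ⟨t, e⟩⟩, ⟨e, t⟩⟩ combines with δ of type ⟨t, ⟨t, e⟩⟩: type ⟨e, t⟩.
[μ [δ ζ]]: t with ⟨e, t⟩ — neither is a function whose domain matches the other; composition fails here.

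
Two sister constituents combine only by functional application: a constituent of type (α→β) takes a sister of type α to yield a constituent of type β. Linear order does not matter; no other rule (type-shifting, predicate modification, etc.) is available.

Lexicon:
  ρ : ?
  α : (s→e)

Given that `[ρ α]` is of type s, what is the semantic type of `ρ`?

((s→e)→s)

At [ρ α] (required: s): α is (s→e), which is not a function with range s; hence ρ is the functor — type ((s→e)→s).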